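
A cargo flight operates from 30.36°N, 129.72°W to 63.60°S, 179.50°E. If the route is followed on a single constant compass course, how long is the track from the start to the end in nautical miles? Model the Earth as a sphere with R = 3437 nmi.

6162 nmi

Rhumb course C = atan2(Δλ, Δψ) with Δψ = ln[tan(π/4+φ₂/2)/tan(π/4+φ₁/2)] = -2.0067, Δλ = -0.8863 → C = 203.83°
d = R·|Δφ| / |cos C| = 3437·1.63991 / 0.91475 = 6162 nmi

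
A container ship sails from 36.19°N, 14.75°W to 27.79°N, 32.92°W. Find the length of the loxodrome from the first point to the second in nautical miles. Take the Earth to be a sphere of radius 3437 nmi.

1052 nmi

Δψ = ln[tan(π/4+φ₂/2)/tan(π/4+φ₁/2)] = -0.1731;  Δφ = -0.1466 rad,  Δλ = -0.3171 rad
q = Δφ/Δψ = 0.8468
d = R·√(Δφ² + q²Δλ²) = 3437·0.30595 = 1052 nmi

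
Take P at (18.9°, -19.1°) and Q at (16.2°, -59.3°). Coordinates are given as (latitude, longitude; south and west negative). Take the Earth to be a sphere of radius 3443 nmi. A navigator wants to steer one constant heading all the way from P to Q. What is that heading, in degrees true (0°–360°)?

Meridional parts: M(φ₁)=+0.3360, M(φ₂)=+0.2866 → ΔM = -0.0494;  Δλ = -0.7016 rad
tan C = Δλ / ΔM = +14.1943 → C = 265.97°

266.0°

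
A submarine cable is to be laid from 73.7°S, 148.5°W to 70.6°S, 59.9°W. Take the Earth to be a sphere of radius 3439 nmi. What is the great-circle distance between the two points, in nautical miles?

1490 nmi

cos σ = sin φ₁ sin φ₂ + cos φ₁ cos φ₂ cos Δλ
      = sin(-73.70°)sin(-70.60°) + cos(-73.70°)cos(-70.60°)cos(88.60°) = 0.9076
σ = 24.826° → d = Rσ = 3439·0.43329 = 1490 nmi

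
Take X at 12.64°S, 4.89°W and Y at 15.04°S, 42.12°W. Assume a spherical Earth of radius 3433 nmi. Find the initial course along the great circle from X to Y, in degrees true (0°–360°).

261.7°

N = sin Δλ·cos φ₂ = -0.5843;  D = cos φ₁ sin φ₂ − sin φ₁ cos φ₂ cos Δλ = -0.0849
initial course = atan2(N, D) = 261.73°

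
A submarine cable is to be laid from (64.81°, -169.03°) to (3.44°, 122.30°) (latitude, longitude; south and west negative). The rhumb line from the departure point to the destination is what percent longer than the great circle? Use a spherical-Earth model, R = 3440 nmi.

Great circle: σ = 1.3604 rad → d_gc = Rσ = 4679.8 nmi
Rhumb: Δφ = -1.0711, Δλ = -1.1985, Δψ = -1.4386, q = Δφ/Δψ = 0.7446 → d_rh = R√(Δφ²+q²Δλ²) = 4795.8 nmi
Excess = (4795.8 − 4679.8) / 4679.8 = 116.0 / 4679.8 = 2.48% ≈ 2.5%

2.5%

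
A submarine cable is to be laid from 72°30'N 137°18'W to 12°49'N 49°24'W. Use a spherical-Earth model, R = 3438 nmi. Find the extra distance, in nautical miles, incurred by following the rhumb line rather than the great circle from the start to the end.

266 nmi

Great circle: cos σ = sin φ₁ sin φ₂ + cos φ₁ cos φ₂ cos Δλ,  σ = 1.3466 rad → d_gc = 4629.7 nmi
Rhumb line: Δψ = -1.6458, q = Δφ/Δψ = 0.6329, d_rh = R√(Δφ²+q²Δλ²) = 4895.9 nmi
Excess = 4895.9 − 4629.7 = 266.2 ≈ 266 nmi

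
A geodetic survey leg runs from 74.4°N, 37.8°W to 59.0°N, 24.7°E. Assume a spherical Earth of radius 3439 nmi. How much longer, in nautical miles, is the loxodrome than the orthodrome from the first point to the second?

71 nmi

Great circle: cos σ = sin φ₁ sin φ₂ + cos φ₁ cos φ₂ cos Δλ,  σ = 0.4744 rad → d_gc = 1631.6 nmi
Rhumb line: Δψ = -0.7053, q = Δφ/Δψ = 0.3811, d_rh = R√(Δφ²+q²Δλ²) = 1702.3 nmi
Excess = 1702.3 − 1631.6 = 70.7 ≈ 71 nmi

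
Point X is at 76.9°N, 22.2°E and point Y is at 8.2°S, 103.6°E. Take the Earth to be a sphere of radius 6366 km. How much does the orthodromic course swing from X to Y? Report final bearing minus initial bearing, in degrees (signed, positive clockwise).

+66.8°

At departure: θ₁ = atan2(sin Δλ cos φ₂, cos φ₁ sin φ₂ − sin φ₁ cos φ₂ cos Δλ) = 100.22°
At arrival: θ₂ = atan2(sin Δλ cos φ₁, −cos φ₂ sin φ₁ + sin φ₂ cos φ₁ cos Δλ) = 166.98°
Δθ = θ₂ − θ₁ = +66.8°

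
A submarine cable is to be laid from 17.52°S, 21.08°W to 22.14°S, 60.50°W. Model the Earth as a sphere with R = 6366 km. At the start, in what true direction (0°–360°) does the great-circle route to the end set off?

N = sin Δλ·cos φ₂ = -0.5882;  D = cos φ₁ sin φ₂ − sin φ₁ cos φ₂ cos Δλ = -0.1440
initial course = atan2(N, D) = 256.25°

256.2°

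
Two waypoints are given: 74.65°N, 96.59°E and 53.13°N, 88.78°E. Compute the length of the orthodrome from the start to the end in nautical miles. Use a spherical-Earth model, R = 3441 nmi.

1306 nmi

cos σ = sin φ₁ sin φ₂ + cos φ₁ cos φ₂ cos Δλ
      = sin(74.65°)sin(53.13°) + cos(74.65°)cos(53.13°)cos(-7.81°) = 0.9288
σ = 21.749° → d = Rσ = 3441·0.37959 = 1306 nmi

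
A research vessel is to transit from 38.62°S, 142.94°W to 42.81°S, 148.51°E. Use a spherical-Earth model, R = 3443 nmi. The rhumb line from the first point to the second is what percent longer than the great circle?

2.8%

Great circle: σ = 0.8844 rad → d_gc = Rσ = 3045.0 nmi
Rhumb: Δφ = -0.0731, Δλ = -1.1964, Δψ = -0.0965, q = Δφ/Δψ = 0.7575 → d_rh = R√(Δφ²+q²Δλ²) = 3130.7 nmi
Excess = (3130.7 − 3045.0) / 3045.0 = 85.7 / 3045.0 = 2.81% ≈ 2.8%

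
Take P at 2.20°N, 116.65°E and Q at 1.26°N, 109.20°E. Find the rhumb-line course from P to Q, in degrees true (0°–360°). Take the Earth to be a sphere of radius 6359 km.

262.8°

Δψ = ln[tan(π/4+φ₂/2)/tan(π/4+φ₁/2)] = -0.0164
Δλ = -0.1300 rad (taken the short way round)
course = atan2(Δλ, Δψ) = 262.81°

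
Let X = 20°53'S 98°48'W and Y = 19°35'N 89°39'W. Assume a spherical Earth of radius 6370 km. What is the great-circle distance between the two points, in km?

Haversine: a = sin²(Δφ/2)+cos φ₁ cos φ₂ sin²(Δλ/2) = 0.12521;  σ = 2·atan2(√a,√(1−a))
σ = 41.446° → d = Rσ = 6370·0.72336 = 4608 km

4608 km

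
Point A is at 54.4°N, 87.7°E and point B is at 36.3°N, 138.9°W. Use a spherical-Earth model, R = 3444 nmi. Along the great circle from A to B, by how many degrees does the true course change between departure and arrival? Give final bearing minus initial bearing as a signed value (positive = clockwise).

At departure: θ₁ = atan2(sin Δλ cos φ₂, cos φ₁ sin φ₂ − sin φ₁ cos φ₂ cos Δλ) = 36.38°
At arrival: θ₂ = atan2(sin Δλ cos φ₁, −cos φ₂ sin φ₁ + sin φ₂ cos φ₁ cos Δλ) = 154.63°
Δθ = θ₂ − θ₁ = +118.3°

+118.3°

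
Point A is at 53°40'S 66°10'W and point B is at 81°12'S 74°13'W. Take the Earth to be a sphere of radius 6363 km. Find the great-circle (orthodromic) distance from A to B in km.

Haversine: a = sin²(Δφ/2)+cos φ₁ cos φ₂ sin²(Δλ/2) = 0.05708;  σ = 2·atan2(√a,√(1−a))
σ = 27.644° → d = Rσ = 6363·0.48248 = 3070 km

3070 km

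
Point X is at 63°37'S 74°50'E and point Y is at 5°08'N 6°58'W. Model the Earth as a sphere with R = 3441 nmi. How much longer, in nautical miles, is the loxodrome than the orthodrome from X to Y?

Great circle: cos σ = sin φ₁ sin φ₂ + cos φ₁ cos φ₂ cos Δλ,  σ = 1.5878 rad → d_gc = 5463.7 nmi
Rhumb line: Δψ = +1.5405, q = Δφ/Δψ = 0.7789, d_rh = R√(Δφ²+q²Δλ²) = 5629.5 nmi
Excess = 5629.5 − 5463.7 = 165.8 ≈ 166 nmi

166 nmi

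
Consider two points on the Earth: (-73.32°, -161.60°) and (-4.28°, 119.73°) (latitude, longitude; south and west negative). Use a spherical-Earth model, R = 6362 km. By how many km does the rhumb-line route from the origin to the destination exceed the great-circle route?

Great circle: cos σ = sin φ₁ sin φ₂ + cos φ₁ cos φ₂ cos Δλ,  σ = 1.4427 rad → d_gc = 9178.6 km
Rhumb line: Δψ = +1.8453, q = Δφ/Δψ = 0.6530, d_rh = R√(Δφ²+q²Δλ²) = 9555.4 km
Excess = 9555.4 − 9178.6 = 376.8 ≈ 377 km

377 km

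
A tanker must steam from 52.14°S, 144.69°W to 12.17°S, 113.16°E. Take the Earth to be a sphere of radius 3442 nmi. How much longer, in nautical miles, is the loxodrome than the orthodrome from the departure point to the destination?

Great circle: cos σ = sin φ₁ sin φ₂ + cos φ₁ cos φ₂ cos Δλ,  σ = 1.5306 rad → d_gc = 5268.4 nmi
Rhumb line: Δψ = +0.8561, q = Δφ/Δψ = 0.8149, d_rh = R√(Δφ²+q²Δλ²) = 5547.0 nmi
Excess = 5547.0 − 5268.4 = 278.6 ≈ 279 nmi

279 nmi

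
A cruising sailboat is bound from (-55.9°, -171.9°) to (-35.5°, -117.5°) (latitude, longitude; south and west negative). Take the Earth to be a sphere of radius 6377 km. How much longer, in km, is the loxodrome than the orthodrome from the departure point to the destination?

96 km

Great circle: cos σ = sin φ₁ sin φ₂ + cos φ₁ cos φ₂ cos Δλ,  σ = 0.7279 rad → d_gc = 4642.0 km
Rhumb line: Δψ = +0.5184, q = Δφ/Δψ = 0.6868, d_rh = R√(Δφ²+q²Δλ²) = 4737.9 km
Excess = 4737.9 − 4642.0 = 95.9 ≈ 96 km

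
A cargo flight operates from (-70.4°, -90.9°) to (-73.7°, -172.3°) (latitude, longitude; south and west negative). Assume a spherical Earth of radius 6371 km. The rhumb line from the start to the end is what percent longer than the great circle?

Great circle: σ = 0.4071 rad → d_gc = Rσ = 2593.7 km
Rhumb: Δφ = -0.0576, Δλ = -1.4207, Δψ = -0.1874, q = Δφ/Δψ = 0.3073 → d_rh = R√(Δφ²+q²Δλ²) = 2805.8 km
Excess = (2805.8 − 2593.7) / 2593.7 = 212.1 / 2593.7 = 8.18% ≈ 8.2%

8.2%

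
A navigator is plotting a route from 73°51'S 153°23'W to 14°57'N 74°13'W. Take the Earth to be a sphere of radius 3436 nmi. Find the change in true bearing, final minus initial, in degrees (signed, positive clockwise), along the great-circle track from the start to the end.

-59.3°

At departure: θ₁ = atan2(sin Δλ cos φ₂, cos φ₁ sin φ₂ − sin φ₁ cos φ₂ cos Δλ) = 75.46°
At arrival: θ₂ = atan2(sin Δλ cos φ₁, −cos φ₂ sin φ₁ + sin φ₂ cos φ₁ cos Δλ) = 16.18°
Δθ = θ₂ − θ₁ = -59.3°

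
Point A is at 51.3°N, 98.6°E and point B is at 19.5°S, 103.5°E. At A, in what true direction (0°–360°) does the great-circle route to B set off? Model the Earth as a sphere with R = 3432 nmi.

175.1°

N = sin Δλ·cos φ₂ = +0.0805;  D = cos φ₁ sin φ₂ − sin φ₁ cos φ₂ cos Δλ = -0.9417
initial course = atan2(N, D) = 175.11°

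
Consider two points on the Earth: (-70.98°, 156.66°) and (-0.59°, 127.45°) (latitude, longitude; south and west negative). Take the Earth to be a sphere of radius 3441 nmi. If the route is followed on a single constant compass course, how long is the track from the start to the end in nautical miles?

4398 nmi

Δψ = ln[tan(π/4+φ₂/2)/tan(π/4+φ₁/2)] = +1.7763;  Δφ = +1.2285 rad,  Δλ = -0.5098 rad
q = Δφ/Δψ = 0.6916
d = R·√(Δφ² + q²Δλ²) = 3441·1.27813 = 4398 nmi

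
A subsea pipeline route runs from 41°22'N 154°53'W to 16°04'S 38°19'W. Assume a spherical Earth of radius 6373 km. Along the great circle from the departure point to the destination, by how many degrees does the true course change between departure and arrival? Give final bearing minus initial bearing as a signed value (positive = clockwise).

+44.0°

Initial bearing θ₁ = atan2(sin Δλ cos φ₂, cos φ₁ sin φ₂ − sin φ₁ cos φ₂ cos Δλ) = 84.93°
Final bearing θ₂ = (initial bearing from the destination back to the start) + 180° = 128.93°
Δθ = θ₂ − θ₁ = +44.0°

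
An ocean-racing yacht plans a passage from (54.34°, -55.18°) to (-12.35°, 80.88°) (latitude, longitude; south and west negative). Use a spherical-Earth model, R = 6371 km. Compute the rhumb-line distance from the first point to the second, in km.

Rhumb course C = atan2(Δλ, Δψ) with Δψ = ln[tan(π/4+φ₂/2)/tan(π/4+φ₁/2)] = -1.3516, Δλ = +2.3747 → C = 119.65°
d = R·|Δφ| / |cos C| = 6371·1.16396 / 0.49464 = 14992 km

14992 km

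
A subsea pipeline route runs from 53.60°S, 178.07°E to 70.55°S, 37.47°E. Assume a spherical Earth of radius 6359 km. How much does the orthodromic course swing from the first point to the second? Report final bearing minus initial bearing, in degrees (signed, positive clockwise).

At departure: θ₁ = atan2(sin Δλ cos φ₂, cos φ₁ sin φ₂ − sin φ₁ cos φ₂ cos Δλ) = 195.41°
At arrival: θ₂ = atan2(sin Δλ cos φ₁, −cos φ₂ sin φ₁ + sin φ₂ cos φ₁ cos Δλ) = 331.73°
Δθ = θ₂ − θ₁ = +136.3°

+136.3°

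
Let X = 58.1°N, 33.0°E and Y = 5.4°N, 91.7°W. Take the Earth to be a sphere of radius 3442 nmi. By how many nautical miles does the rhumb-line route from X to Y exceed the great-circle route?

571 nmi

Great circle: cos σ = sin φ₁ sin φ₂ + cos φ₁ cos φ₂ cos Δλ,  σ = 1.7922 rad → d_gc = 6168.8 nmi
Rhumb line: Δψ = -1.1581, q = Δφ/Δψ = 0.7942, d_rh = R√(Δφ²+q²Δλ²) = 6739.7 nmi
Excess = 6739.7 − 6168.8 = 570.9 ≈ 571 nmi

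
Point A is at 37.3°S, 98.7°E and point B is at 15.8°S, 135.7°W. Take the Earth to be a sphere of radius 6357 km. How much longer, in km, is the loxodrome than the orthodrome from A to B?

Great circle: cos σ = sin φ₁ sin φ₂ + cos φ₁ cos φ₂ cos Δλ,  σ = 1.8552 rad → d_gc = 11793.4 km
Rhumb line: Δψ = +0.4232, q = Δφ/Δψ = 0.8866, d_rh = R√(Δφ²+q²Δλ²) = 12583.6 km
Excess = 12583.6 − 11793.4 = 790.2 ≈ 790 km

790 km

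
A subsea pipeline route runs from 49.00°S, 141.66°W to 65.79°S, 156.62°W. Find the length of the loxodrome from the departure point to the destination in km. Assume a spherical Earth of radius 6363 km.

Rhumb course C = atan2(Δλ, Δψ) with Δψ = ln[tan(π/4+φ₂/2)/tan(π/4+φ₁/2)] = -0.5558, Δλ = -0.2611 → C = 205.16°
d = R·|Δφ| / |cos C| = 6363·0.29304 / 0.90509 = 2060 km

2060 km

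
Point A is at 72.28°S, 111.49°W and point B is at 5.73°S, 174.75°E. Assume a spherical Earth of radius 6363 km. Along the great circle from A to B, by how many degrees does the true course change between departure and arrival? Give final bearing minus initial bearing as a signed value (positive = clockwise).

+58.9°

At departure: θ₁ = atan2(sin Δλ cos φ₂, cos φ₁ sin φ₂ − sin φ₁ cos φ₂ cos Δλ) = 283.80°
At arrival: θ₂ = atan2(sin Δλ cos φ₁, −cos φ₂ sin φ₁ + sin φ₂ cos φ₁ cos Δλ) = 342.72°
Δθ = θ₂ − θ₁ = +58.9°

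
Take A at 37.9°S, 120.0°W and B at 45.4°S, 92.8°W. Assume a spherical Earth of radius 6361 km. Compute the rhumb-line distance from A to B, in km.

Δψ = ln[tan(π/4+φ₂/2)/tan(π/4+φ₁/2)] = -0.1755;  Δφ = -0.1309 rad,  Δλ = +0.4747 rad
q = Δφ/Δψ = 0.7458
d = R·√(Δφ² + q²Δλ²) = 6361·0.37749 = 2401 km

2401 km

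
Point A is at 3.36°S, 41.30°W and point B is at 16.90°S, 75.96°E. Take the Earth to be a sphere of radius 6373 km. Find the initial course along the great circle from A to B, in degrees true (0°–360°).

110.4°

θ = atan2( sin Δλ·cos φ₂ ,  cos φ₁ sin φ₂ − sin φ₁ cos φ₂ cos Δλ )
  = atan2(+0.8505, -0.3159) = 110.37°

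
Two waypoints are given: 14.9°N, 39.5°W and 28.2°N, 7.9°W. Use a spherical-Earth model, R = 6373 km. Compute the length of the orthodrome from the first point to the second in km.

cos σ = sin φ₁ sin φ₂ + cos φ₁ cos φ₂ cos Δλ
      = sin(14.90°)sin(28.20°) + cos(14.90°)cos(28.20°)cos(31.60°) = 0.8469
σ = 32.124° → d = Rσ = 6373·0.56067 = 3573 km

3573 km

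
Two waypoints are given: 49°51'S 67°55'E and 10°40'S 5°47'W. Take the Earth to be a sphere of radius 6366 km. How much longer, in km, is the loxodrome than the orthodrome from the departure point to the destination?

173 km

Great circle: cos σ = sin φ₁ sin φ₂ + cos φ₁ cos φ₂ cos Δλ,  σ = 1.2458 rad → d_gc = 7930.6 km
Rhumb line: Δψ = +0.8194, q = Δφ/Δψ = 0.8346, d_rh = R√(Δφ²+q²Δλ²) = 8103.4 km
Excess = 8103.4 − 7930.6 = 172.8 ≈ 173 km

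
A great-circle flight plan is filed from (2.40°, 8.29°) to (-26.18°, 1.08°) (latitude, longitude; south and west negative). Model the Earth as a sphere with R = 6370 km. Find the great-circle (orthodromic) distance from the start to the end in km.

3271 km

cos σ = sin φ₁ sin φ₂ + cos φ₁ cos φ₂ cos Δλ
      = sin(2.40°)sin(-26.18°) + cos(2.40°)cos(-26.18°)cos(-7.21°) = 0.8711
σ = 29.418° → d = Rσ = 6370·0.51344 = 3271 km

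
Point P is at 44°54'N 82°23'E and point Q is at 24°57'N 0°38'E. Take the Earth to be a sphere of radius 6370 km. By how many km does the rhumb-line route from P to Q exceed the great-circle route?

249 km

Great circle: cos σ = sin φ₁ sin φ₂ + cos φ₁ cos φ₂ cos Δλ,  σ = 1.1703 rad → d_gc = 7454.56 km
Rhumb line: Δψ = -0.4290, q = Δφ/Δψ = 0.8116, d_rh = R√(Δφ²+q²Δλ²) = 7703.11 km
Excess = 7703.11 − 7454.56 = 248.55 ≈ 249 km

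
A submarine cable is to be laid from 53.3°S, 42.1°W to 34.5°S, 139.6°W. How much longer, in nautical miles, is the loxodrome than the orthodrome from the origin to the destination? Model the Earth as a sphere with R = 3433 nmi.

Great circle: cos σ = sin φ₁ sin φ₂ + cos φ₁ cos φ₂ cos Δλ,  σ = 1.1703 rad → d_gc = 4017.8 nmi
Rhumb line: Δψ = +0.4613, q = Δφ/Δψ = 0.7112, d_rh = R√(Δφ²+q²Δλ²) = 4304.9 nmi
Excess = 4304.9 − 4017.8 = 287.1 ≈ 287 nmi

287 nmi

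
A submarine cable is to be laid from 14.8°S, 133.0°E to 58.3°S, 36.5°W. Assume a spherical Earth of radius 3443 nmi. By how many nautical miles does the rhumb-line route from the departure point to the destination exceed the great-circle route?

1785 nmi

Great circle: cos σ = sin φ₁ sin φ₂ + cos φ₁ cos φ₂ cos Δλ,  σ = 1.8569 rad → d_gc = 6393.23 nmi
Rhumb line: Δψ = -0.9979, q = Δφ/Δψ = 0.7609, d_rh = R√(Δφ²+q²Δλ²) = 8178.67 nmi
Excess = 8178.67 − 6393.23 = 1785.44 ≈ 1785 nmi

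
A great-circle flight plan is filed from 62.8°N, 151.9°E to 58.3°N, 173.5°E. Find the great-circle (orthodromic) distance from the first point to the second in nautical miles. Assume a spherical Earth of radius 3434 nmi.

687 nmi

cos σ = sin φ₁ sin φ₂ + cos φ₁ cos φ₂ cos Δλ
      = sin(62.80°)sin(58.30°) + cos(62.80°)cos(58.30°)cos(21.60°) = 0.9801
σ = 11.464° → d = Rσ = 3434·0.20008 = 687 nmi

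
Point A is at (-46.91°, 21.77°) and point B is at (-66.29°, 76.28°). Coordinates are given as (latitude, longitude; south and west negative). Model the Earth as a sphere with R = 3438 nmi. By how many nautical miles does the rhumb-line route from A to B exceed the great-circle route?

Great circle: cos σ = sin φ₁ sin φ₂ + cos φ₁ cos φ₂ cos Δλ,  σ = 0.5951 rad → d_gc = 2045.8 nmi
Rhumb line: Δψ = -0.6317, q = Δφ/Δψ = 0.5354, d_rh = R√(Δφ²+q²Δλ²) = 2102.2 nmi
Excess = 2102.2 − 2045.8 = 56.4 ≈ 56 nmi

56 nmi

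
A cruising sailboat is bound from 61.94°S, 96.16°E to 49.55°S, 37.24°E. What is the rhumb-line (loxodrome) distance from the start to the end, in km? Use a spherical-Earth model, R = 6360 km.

3894 km

Rhumb course C = atan2(Δλ, Δψ) with Δψ = ln[tan(π/4+φ₂/2)/tan(π/4+φ₁/2)] = +0.3882, Δλ = -1.0283 → C = 290.68°
d = R·|Δφ| / |cos C| = 6360·0.21625 / 0.35320 = 3894 km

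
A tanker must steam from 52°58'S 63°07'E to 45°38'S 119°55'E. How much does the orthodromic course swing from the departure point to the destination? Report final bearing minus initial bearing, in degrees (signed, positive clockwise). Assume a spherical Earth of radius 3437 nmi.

Initial bearing θ₁ = atan2(sin Δλ cos φ₂, cos φ₁ sin φ₂ − sin φ₁ cos φ₂ cos Δλ) = 102.05°
Final bearing θ₂ = (initial bearing from the destination back to the start) + 180° = 57.39°
Δθ = θ₂ − θ₁ = -44.7°

-44.7°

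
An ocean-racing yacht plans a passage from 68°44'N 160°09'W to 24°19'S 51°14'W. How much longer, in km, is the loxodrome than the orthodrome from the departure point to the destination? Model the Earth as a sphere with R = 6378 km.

Great circle: cos σ = sin φ₁ sin φ₂ + cos φ₁ cos φ₂ cos Δλ,  σ = 2.0839 rad → d_gc = 13291.2 km
Rhumb line: Δψ = -2.1104, q = Δφ/Δψ = 0.7695, d_rh = R√(Δφ²+q²Δλ²) = 13940.5 km
Excess = 13940.5 − 13291.2 = 649.3 ≈ 649 km

649 km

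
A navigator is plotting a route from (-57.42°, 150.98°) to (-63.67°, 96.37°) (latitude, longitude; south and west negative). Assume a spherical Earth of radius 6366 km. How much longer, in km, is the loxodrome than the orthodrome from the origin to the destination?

Great circle: cos σ = sin φ₁ sin φ₂ + cos φ₁ cos φ₂ cos Δλ,  σ = 0.4656 rad → d_gc = 2964.2 km
Rhumb line: Δψ = -0.2226, q = Δφ/Δψ = 0.4900, d_rh = R√(Δφ²+q²Δλ²) = 3052.9 km
Excess = 3052.9 − 2964.2 = 88.7 ≈ 89 km

89 km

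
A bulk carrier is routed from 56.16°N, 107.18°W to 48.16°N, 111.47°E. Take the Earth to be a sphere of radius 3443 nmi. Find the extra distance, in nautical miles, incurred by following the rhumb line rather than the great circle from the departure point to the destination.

Great circle: cos σ = sin φ₁ sin φ₂ + cos φ₁ cos φ₂ cos Δλ,  σ = 1.2359 rad → d_gc = 4255.11 nmi
Rhumb line: Δψ = -0.2284, q = Δφ/Δψ = 0.6113, d_rh = R√(Δφ²+q²Δλ²) = 5214.58 nmi
Excess = 5214.58 − 4255.11 = 959.47 ≈ 959 nmi

959 nmi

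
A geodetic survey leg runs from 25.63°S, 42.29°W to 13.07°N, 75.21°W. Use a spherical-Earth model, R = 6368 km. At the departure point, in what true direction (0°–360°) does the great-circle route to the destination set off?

316.5°

θ = atan2( sin Δλ·cos φ₂ ,  cos φ₁ sin φ₂ − sin φ₁ cos φ₂ cos Δλ )
  = atan2(-0.5294, +0.5576) = 316.49°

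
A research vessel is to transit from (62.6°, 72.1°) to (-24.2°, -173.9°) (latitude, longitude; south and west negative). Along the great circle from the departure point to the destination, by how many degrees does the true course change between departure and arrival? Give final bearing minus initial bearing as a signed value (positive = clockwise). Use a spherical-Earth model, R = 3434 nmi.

+69.8°

Initial bearing θ₁ = atan2(sin Δλ cos φ₂, cos φ₁ sin φ₂ − sin φ₁ cos φ₂ cos Δλ) = 80.41°
Final bearing θ₂ = (initial bearing from the destination back to the start) + 180° = 150.17°
Δθ = θ₂ − θ₁ = +69.8°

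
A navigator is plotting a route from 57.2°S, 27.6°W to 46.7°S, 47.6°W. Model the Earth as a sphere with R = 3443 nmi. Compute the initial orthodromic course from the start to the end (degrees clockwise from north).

θ = atan2( sin Δλ·cos φ₂ ,  cos φ₁ sin φ₂ − sin φ₁ cos φ₂ cos Δλ )
  = atan2(-0.2346, +0.1475) = 302.16°

302.2°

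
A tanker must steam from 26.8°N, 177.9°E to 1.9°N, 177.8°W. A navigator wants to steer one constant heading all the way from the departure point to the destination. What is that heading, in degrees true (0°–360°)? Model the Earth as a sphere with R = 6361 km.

170.6°

Δψ = ln[tan(π/4+φ₂/2)/tan(π/4+φ₁/2)] = -0.4526
Δλ = +0.0750 rad (taken the short way round)
course = atan2(Δλ, Δψ) = 170.59°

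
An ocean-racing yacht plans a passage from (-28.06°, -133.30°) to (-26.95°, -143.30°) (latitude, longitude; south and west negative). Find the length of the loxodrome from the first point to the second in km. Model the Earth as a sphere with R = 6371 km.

994 km

Rhumb course C = atan2(Δλ, Δψ) with Δψ = ln[tan(π/4+φ₂/2)/tan(π/4+φ₁/2)] = +0.0218, Δλ = -0.1745 → C = 277.13°
d = R·|Δφ| / |cos C| = 6371·0.01937 / 0.12418 = 994 km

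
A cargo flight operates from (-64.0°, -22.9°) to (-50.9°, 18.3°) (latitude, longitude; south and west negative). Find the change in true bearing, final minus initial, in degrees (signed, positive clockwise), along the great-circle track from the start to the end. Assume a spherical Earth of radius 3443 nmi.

At departure: θ₁ = atan2(sin Δλ cos φ₂, cos φ₁ sin φ₂ − sin φ₁ cos φ₂ cos Δλ) = 78.26°
At arrival: θ₂ = atan2(sin Δλ cos φ₁, −cos φ₂ sin φ₁ + sin φ₂ cos φ₁ cos Δλ) = 42.89°
Δθ = θ₂ − θ₁ = -35.4°

-35.4°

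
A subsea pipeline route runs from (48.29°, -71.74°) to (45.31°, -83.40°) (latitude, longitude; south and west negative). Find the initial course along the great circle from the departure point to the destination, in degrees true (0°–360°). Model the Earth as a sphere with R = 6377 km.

N = sin Δλ·cos φ₂ = -0.1421;  D = cos φ₁ sin φ₂ − sin φ₁ cos φ₂ cos Δλ = -0.0412
initial course = atan2(N, D) = 253.85°

253.9°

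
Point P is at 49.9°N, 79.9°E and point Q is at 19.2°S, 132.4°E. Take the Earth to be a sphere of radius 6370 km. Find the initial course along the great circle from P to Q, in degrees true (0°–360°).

N = sin Δλ·cos φ₂ = +0.7492;  D = cos φ₁ sin φ₂ − sin φ₁ cos φ₂ cos Δλ = -0.6516
initial course = atan2(N, D) = 131.01°

131.0°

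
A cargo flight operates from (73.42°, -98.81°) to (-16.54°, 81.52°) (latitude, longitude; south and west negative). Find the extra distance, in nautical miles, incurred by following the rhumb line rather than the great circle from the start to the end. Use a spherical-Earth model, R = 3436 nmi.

Great circle: cos σ = sin φ₁ sin φ₂ + cos φ₁ cos φ₂ cos Δλ,  σ = 2.1488 rad → d_gc = 7383.4 nmi
Rhumb line: Δψ = -2.2189, q = Δφ/Δψ = 0.7076, d_rh = R√(Δφ²+q²Δλ²) = 9339.8 nmi
Excess = 9339.8 − 7383.4 = 1956.4 ≈ 1956 nmi

1956 nmi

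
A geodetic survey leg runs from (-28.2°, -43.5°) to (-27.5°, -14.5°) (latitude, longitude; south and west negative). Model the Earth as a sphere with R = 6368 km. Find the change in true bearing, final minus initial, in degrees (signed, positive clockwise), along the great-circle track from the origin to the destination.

Initial bearing θ₁ = atan2(sin Δλ cos φ₂, cos φ₁ sin φ₂ − sin φ₁ cos φ₂ cos Δλ) = 95.36°
Final bearing θ₂ = (initial bearing from the destination back to the start) + 180° = 81.58°
Δθ = θ₂ − θ₁ = -13.8°

-13.8°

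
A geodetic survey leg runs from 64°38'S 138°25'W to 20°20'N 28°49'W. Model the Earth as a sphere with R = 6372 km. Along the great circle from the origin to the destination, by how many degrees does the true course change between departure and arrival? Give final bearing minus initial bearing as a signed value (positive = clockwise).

-71.9°

At departure: θ₁ = atan2(sin Δλ cos φ₂, cos φ₁ sin φ₂ − sin φ₁ cos φ₂ cos Δλ) = 98.71°
At arrival: θ₂ = atan2(sin Δλ cos φ₁, −cos φ₂ sin φ₁ + sin φ₂ cos φ₁ cos Δλ) = 26.85°
Δθ = θ₂ − θ₁ = -71.9°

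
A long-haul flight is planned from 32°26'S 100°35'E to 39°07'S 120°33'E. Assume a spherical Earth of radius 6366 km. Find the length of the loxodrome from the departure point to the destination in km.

1945 km

Rhumb course C = atan2(Δλ, Δψ) with Δψ = ln[tan(π/4+φ₂/2)/tan(π/4+φ₁/2)] = -0.1439, Δλ = +0.3485 → C = 112.44°
d = R·|Δφ| / |cos C| = 6366·0.11665 / 0.38176 = 1945 km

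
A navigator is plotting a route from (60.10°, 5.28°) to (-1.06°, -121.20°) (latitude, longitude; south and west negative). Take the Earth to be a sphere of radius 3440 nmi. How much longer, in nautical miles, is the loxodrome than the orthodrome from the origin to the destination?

584 nmi

Great circle: cos σ = sin φ₁ sin φ₂ + cos φ₁ cos φ₂ cos Δλ,  σ = 1.8885 rad → d_gc = 6496.3 nmi
Rhumb line: Δψ = -1.3390, q = Δφ/Δψ = 0.7972, d_rh = R√(Δφ²+q²Δλ²) = 7080.5 nmi
Excess = 7080.5 − 6496.3 = 584.2 ≈ 584 nmi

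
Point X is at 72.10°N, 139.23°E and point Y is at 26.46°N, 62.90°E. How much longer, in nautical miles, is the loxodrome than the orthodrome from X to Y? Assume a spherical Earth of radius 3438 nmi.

177 nmi

Great circle: cos σ = sin φ₁ sin φ₂ + cos φ₁ cos φ₂ cos Δλ,  σ = 1.0598 rad → d_gc = 3643.6 nmi
Rhumb line: Δψ = -1.3692, q = Δφ/Δψ = 0.5818, d_rh = R√(Δφ²+q²Δλ²) = 3821.0 nmi
Excess = 3821.0 − 3643.6 = 177.4 ≈ 177 nmi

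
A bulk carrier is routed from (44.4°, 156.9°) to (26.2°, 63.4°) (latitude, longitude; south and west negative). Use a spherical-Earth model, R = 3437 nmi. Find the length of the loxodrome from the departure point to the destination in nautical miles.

Δψ = ln[tan(π/4+φ₂/2)/tan(π/4+φ₁/2)] = -0.3925;  Δφ = -0.3176 rad,  Δλ = -1.6319 rad
q = Δφ/Δψ = 0.8092
d = R·√(Δφ² + q²Δλ²) = 3437·1.35821 = 4668 nmi

4668 nmi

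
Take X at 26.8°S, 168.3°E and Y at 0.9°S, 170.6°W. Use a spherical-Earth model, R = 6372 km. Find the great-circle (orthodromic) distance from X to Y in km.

3658 km

Haversine: a = sin²(Δφ/2)+cos φ₁ cos φ₂ sin²(Δλ/2) = 0.08014;  σ = 2·atan2(√a,√(1−a))
σ = 32.889° → d = Rσ = 6372·0.57403 = 3658 km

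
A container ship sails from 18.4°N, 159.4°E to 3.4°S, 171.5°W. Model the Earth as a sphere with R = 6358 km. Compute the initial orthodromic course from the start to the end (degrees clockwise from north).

124.3°

N = sin Δλ·cos φ₂ = +0.4855;  D = cos φ₁ sin φ₂ − sin φ₁ cos φ₂ cos Δλ = -0.3316
initial course = atan2(N, D) = 124.33°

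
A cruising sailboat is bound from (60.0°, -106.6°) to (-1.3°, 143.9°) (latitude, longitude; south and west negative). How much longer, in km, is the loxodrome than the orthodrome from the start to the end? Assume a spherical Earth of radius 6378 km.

673 km

Great circle: cos σ = sin φ₁ sin φ₂ + cos φ₁ cos φ₂ cos Δλ,  σ = 1.7584 rad → d_gc = 11215.1 km
Rhumb line: Δψ = -1.3396, q = Δφ/Δψ = 0.7986, d_rh = R√(Δφ²+q²Δλ²) = 11888.1 km
Excess = 11888.1 − 11215.1 = 673.0 ≈ 673 km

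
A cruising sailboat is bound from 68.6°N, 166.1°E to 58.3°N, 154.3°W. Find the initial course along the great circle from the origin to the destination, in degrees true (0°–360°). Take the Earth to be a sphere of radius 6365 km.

101.2°

θ = atan2( sin Δλ·cos φ₂ ,  cos φ₁ sin φ₂ − sin φ₁ cos φ₂ cos Δλ )
  = atan2(+0.3349, -0.0665) = 101.23°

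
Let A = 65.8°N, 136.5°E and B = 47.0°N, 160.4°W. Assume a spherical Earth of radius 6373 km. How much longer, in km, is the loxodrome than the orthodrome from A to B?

Great circle: cos σ = sin φ₁ sin φ₂ + cos φ₁ cos φ₂ cos Δλ,  σ = 0.6541 rad → d_gc = 4168.9 km
Rhumb line: Δψ = -0.6084, q = Δφ/Δψ = 0.5393, d_rh = R√(Δφ²+q²Δλ²) = 4324.7 km
Excess = 4324.7 − 4168.9 = 155.8 ≈ 156 km

156 km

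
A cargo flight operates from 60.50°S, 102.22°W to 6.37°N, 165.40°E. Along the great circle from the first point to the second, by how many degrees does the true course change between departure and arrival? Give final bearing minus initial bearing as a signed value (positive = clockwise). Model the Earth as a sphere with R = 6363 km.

+59.2°

Initial bearing θ₁ = atan2(sin Δλ cos φ₂, cos φ₁ sin φ₂ − sin φ₁ cos φ₂ cos Δλ) = 271.08°
Final bearing θ₂ = (initial bearing from the destination back to the start) + 180° = 330.30°
Δθ = θ₂ − θ₁ = +59.2°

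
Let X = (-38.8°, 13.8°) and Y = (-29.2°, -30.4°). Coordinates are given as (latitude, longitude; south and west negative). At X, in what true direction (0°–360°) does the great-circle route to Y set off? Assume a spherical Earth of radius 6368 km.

271.1°

N = sin Δλ·cos φ₂ = -0.6086;  D = cos φ₁ sin φ₂ − sin φ₁ cos φ₂ cos Δλ = +0.0119
initial course = atan2(N, D) = 271.12°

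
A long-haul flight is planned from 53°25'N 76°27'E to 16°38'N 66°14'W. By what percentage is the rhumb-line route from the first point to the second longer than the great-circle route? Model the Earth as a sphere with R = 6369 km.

Great circle: σ = 1.7970 rad → d_gc = Rσ = 11445.3 km
Rhumb: Δφ = -0.6420, Δλ = -2.4903, Δψ = -0.8125, q = Δφ/Δψ = 0.7901 → d_rh = R√(Δφ²+q²Δλ²) = 13182.3 km
Excess = (13182.3 − 11445.3) / 11445.3 = 1737.0 / 11445.3 = 15.18% ≈ 15.2%

15.2%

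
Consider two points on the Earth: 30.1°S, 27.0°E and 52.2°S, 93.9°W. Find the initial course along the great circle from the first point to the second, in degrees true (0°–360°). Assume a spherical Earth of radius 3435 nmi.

N = sin Δλ·cos φ₂ = -0.5259;  D = cos φ₁ sin φ₂ − sin φ₁ cos φ₂ cos Δλ = -0.8415
initial course = atan2(N, D) = 212.01°

212.0°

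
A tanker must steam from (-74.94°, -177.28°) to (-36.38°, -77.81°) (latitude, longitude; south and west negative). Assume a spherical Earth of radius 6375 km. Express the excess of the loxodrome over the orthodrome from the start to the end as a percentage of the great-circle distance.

9.8%

Great circle: σ = 1.0023 rad → d_gc = Rσ = 6389.8 km
Rhumb: Δφ = +0.6730, Δλ = +1.7361, Δψ = +1.3411, q = Δφ/Δψ = 0.5018 → d_rh = R√(Δφ²+q²Δλ²) = 7018.2 km
Excess = (7018.2 − 6389.8) / 6389.8 = 628.4 / 6389.8 = 9.83% ≈ 9.8%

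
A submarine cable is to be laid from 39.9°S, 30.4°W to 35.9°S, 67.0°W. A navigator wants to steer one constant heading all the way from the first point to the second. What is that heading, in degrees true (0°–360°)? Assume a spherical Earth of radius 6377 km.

Meridional parts: M(φ₁)=-0.7606, M(φ₂)=-0.6721 → ΔM = +0.0885;  Δλ = -0.6388 rad
tan C = Δλ / ΔM = -7.2169 → C = 277.89°

277.9°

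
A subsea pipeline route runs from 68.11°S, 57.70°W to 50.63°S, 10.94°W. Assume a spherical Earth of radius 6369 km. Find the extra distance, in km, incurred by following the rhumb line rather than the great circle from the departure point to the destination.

Great circle: cos σ = sin φ₁ sin φ₂ + cos φ₁ cos φ₂ cos Δλ,  σ = 0.4963 rad → d_gc = 3161.1 km
Rhumb line: Δψ = +0.6152, q = Δφ/Δψ = 0.4959, d_rh = R√(Δφ²+q²Δλ²) = 3228.1 km
Excess = 3228.1 − 3161.1 = 67.0 ≈ 67 km

67 km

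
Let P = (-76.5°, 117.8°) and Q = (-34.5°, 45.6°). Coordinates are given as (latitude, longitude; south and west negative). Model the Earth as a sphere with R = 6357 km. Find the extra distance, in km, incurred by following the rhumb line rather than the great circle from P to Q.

Great circle: cos σ = sin φ₁ sin φ₂ + cos φ₁ cos φ₂ cos Δλ,  σ = 0.9153 rad → d_gc = 5818.43 km
Rhumb line: Δψ = +1.4918, q = Δφ/Δψ = 0.4914, d_rh = R√(Δφ²+q²Δλ²) = 6099.87 km
Excess = 6099.87 − 5818.43 = 281.44 ≈ 281 km

281 km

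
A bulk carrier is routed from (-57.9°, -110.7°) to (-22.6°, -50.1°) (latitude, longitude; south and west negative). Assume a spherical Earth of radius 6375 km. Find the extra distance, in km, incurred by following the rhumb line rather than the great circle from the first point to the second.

Great circle: cos σ = sin φ₁ sin φ₂ + cos φ₁ cos φ₂ cos Δλ,  σ = 0.9687 rad → d_gc = 6175.4 km
Rhumb line: Δψ = +0.8408, q = Δφ/Δψ = 0.7328, d_rh = R√(Δφ²+q²Δλ²) = 6311.7 km
Excess = 6311.7 − 6175.4 = 136.3 ≈ 136 km

136 km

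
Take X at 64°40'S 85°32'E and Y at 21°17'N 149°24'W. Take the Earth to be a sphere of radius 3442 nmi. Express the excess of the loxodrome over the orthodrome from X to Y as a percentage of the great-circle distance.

6.6%

Great circle: σ = 2.1617 rad → d_gc = Rσ = 7440.7 nmi
Rhumb: Δφ = +1.5001, Δλ = +2.1828, Δψ = +1.8731, q = Δφ/Δψ = 0.8009 → d_rh = R√(Δφ²+q²Δλ²) = 7928.9 nmi
Excess = (7928.9 − 7440.7) / 7440.7 = 488.2 / 7440.7 = 6.56% ≈ 6.6%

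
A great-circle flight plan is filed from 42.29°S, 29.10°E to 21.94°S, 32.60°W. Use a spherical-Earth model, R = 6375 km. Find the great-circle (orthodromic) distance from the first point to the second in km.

Haversine: a = sin²(Δφ/2)+cos φ₁ cos φ₂ sin²(Δλ/2) = 0.21164;  σ = 2·atan2(√a,√(1−a))
σ = 54.780° → d = Rσ = 6375·0.95609 = 6095 km

6095 km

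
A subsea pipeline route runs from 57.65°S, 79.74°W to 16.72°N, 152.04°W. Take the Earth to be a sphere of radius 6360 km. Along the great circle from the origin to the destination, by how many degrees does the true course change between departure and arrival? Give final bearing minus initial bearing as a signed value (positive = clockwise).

At departure: θ₁ = atan2(sin Δλ cos φ₂, cos φ₁ sin φ₂ − sin φ₁ cos φ₂ cos Δλ) = 293.67°
At arrival: θ₂ = atan2(sin Δλ cos φ₁, −cos φ₂ sin φ₁ + sin φ₂ cos φ₁ cos Δλ) = 329.22°
Δθ = θ₂ − θ₁ = +35.6°

+35.6°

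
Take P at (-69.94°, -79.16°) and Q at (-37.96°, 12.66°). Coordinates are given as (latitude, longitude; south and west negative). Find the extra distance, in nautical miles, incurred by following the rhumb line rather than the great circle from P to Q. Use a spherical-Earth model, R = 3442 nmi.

Great circle: cos σ = sin φ₁ sin φ₂ + cos φ₁ cos φ₂ cos Δλ,  σ = 0.9653 rad → d_gc = 3322.41 nmi
Rhumb line: Δψ = +1.0153, q = Δφ/Δψ = 0.5498, d_rh = R√(Δφ²+q²Δλ²) = 3589.87 nmi
Excess = 3589.87 − 3322.41 = 267.46 ≈ 267 nmi

267 nmi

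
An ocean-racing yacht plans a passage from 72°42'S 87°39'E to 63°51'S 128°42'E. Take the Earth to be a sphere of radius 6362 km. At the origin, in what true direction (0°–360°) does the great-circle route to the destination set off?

80.1°

N = sin Δλ·cos φ₂ = +0.2894;  D = cos φ₁ sin φ₂ − sin φ₁ cos φ₂ cos Δλ = +0.0504
initial course = atan2(N, D) = 80.12°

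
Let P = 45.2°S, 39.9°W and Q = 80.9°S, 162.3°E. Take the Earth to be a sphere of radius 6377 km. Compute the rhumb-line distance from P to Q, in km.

Δψ = ln[tan(π/4+φ₂/2)/tan(π/4+φ₁/2)] = -1.6447;  Δφ = -0.6231 rad,  Δλ = -2.7541 rad
q = Δφ/Δψ = 0.3788
d = R·√(Δφ² + q²Δλ²) = 6377·1.21528 = 7750 km

7750 km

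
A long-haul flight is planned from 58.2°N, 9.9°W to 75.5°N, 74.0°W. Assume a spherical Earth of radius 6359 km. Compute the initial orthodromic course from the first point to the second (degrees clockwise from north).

331.6°

θ = atan2( sin Δλ·cos φ₂ ,  cos φ₁ sin φ₂ − sin φ₁ cos φ₂ cos Δλ )
  = atan2(-0.2252, +0.4172) = 331.64°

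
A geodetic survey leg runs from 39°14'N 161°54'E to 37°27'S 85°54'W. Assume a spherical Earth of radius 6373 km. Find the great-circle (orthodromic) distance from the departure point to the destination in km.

Haversine: a = sin²(Δφ/2)+cos φ₁ cos φ₂ sin²(Δλ/2) = 0.80847;  σ = 2·atan2(√a,√(1−a))
σ = 128.093° → d = Rσ = 6373·2.23564 = 14248 km

14248 km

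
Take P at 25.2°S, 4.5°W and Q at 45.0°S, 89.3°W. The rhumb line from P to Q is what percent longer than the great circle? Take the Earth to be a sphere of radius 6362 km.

3.7%

Great circle: σ = 1.2035 rad → d_gc = Rσ = 7656.9 km
Rhumb: Δφ = -0.3456, Δλ = -1.4800, Δψ = -0.4266, q = Δφ/Δψ = 0.8100 → d_rh = R√(Δφ²+q²Δλ²) = 7937.4 km
Excess = (7937.4 − 7656.9) / 7656.9 = 280.5 / 7656.9 = 3.66% ≈ 3.7%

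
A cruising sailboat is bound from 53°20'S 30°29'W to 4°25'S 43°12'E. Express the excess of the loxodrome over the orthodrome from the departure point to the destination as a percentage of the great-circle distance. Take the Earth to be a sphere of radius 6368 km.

2.1%

Great circle: σ = 1.3397 rad → d_gc = Rσ = 8531.2 km
Rhumb: Δφ = +0.8538, Δλ = +1.2860, Δψ = +1.0274, q = Δφ/Δψ = 0.8310 → d_rh = R√(Δφ²+q²Δλ²) = 8710.4 km
Excess = (8710.4 − 8531.2) / 8531.2 = 179.2 / 8531.2 = 2.10% ≈ 2.1%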